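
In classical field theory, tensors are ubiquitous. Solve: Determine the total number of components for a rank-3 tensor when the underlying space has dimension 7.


The number of components of a rank-r tensor in d dimensions is d^r.
Here d = 7 and r = 3.
7^3 = 343

343


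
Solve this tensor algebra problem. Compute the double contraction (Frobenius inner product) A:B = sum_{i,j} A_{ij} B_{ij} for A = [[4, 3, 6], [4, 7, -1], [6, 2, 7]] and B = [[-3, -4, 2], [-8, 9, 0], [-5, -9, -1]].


A:B = sum over all i,j of A_{ij} * B_{ij}.
Row 1: 4*-3=-12, 3*-4=-12, 6*2=12 => row sum = -12
Row 2: 4*-8=-32, 7*9=63, -1*0=0 => row sum = 31
Row 3: 6*-5=-30, 2*-9=-18, 7*-1=-7 => row sum = -55
Total = -12 + 31 + -55 = -36

-36


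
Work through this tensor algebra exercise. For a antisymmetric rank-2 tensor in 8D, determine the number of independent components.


A antisymmetric rank-2 tensor in d dimensions has d(d-1)/2 independent components.
d = 8
d(d-1)/2 = 8 * 7 / 2 = 56 / 2 = 28

28


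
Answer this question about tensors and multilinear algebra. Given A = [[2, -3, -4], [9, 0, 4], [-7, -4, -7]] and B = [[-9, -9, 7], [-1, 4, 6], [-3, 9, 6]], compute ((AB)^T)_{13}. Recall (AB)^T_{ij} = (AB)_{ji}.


(AB)^T_{ij} = (AB)_{ji} = sum_k A_{jk} B_{ki}.
For i=1, j=3 we need (AB)_{31}:
A_{31} * B_{11} = -7 * -9 = 63
A_{32} * B_{21} = -4 * -1 = 4
A_{33} * B_{31} = -7 * -3 = 21
Sum = 63 + 4 + 21 = 88

88


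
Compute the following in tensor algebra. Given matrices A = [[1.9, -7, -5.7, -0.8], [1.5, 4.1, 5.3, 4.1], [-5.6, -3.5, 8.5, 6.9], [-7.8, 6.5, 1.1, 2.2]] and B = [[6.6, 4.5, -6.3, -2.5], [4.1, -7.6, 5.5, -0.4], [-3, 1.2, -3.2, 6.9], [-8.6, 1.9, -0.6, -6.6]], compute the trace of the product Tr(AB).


Tr(AB) = sum_i (AB)_{ii} where (AB)_{ii} = sum_k A_{ik} B_{ki}.
(AB)_{11} = 1.9*6.6 + -7*4.1 + -5.7*-3 + -0.8*-8.6 = 7.82
(AB)_{22} = 1.5*4.5 + 4.1*-7.6 + 5.3*1.2 + 4.1*1.9 = -10.26
(AB)_{33} = -5.6*-6.3 + -3.5*5.5 + 8.5*-3.2 + 6.9*-0.6 = -15.31
(AB)_{44} = -7.8*-2.5 + 6.5*-0.4 + 1.1*6.9 + 2.2*-6.6 = 9.97
Tr(AB) = 7.82 + -10.26 + -15.31 + 9.97 = -7.78

-7.78


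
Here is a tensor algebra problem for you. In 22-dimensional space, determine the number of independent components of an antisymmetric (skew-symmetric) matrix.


An antisymmetric rank-2 tensor satisfies A_{ij} = -A_{ji}, so diagonal entries are zero.
The independent components are the upper-triangular entries: C(n, 2) = n(n-1)/2.
n = 22
C(22, 2) = 22 * 21 / 2 = 462 / 2 = 231

231


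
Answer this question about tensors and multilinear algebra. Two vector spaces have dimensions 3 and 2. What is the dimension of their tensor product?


The dimension of a tensor product is the product of dimensions.
dim(V) = 3, dim(W) = 2
dim(V (x) W) = 3 * 2 = 6

6


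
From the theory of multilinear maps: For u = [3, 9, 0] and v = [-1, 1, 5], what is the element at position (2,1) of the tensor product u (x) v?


The outer product entry T_{ij} = u_i * v_j.
We need i=2, j=1.
u_2 = 9, v_1 = -1
T_{2,1} = 9 * -1 = -9

-9


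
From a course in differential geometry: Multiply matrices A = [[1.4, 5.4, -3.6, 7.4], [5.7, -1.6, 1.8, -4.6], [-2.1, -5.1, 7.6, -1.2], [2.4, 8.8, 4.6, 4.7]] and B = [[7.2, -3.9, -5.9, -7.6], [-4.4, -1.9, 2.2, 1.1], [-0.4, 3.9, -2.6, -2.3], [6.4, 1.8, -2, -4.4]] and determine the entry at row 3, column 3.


(AB)_{ij} = sum_k A_{ik} B_{kj}.
For i=3, j=3:
A_{31} * B_{13} = -2.1 * -5.9 = 12.39
A_{32} * B_{23} = -5.1 * 2.2 = -11.22
A_{33} * B_{33} = 7.6 * -2.6 = -19.76
A_{34} * B_{43} = -1.2 * -2 = 2.4
Sum = 12.39 + -11.22 + -19.76 + 2.4 = -16.19

-16.19


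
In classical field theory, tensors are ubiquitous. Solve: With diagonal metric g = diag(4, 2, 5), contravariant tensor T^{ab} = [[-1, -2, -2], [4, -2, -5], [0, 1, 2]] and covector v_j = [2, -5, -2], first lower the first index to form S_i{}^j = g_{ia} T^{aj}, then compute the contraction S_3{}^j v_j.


Step 1: lower the first index. For a diagonal metric, g_{ia} T^{aj} = g_{ii} T^{ij} (no sum on i).
g_{33} = 5
S_3{}^1 = 5 * T^{31} = 5 * 0 = 0
S_3{}^2 = 5 * T^{32} = 5 * 1 = 5
S_3{}^3 = 5 * T^{33} = 5 * 2 = 10
Step 2: contract S_3{}^j with v_j.
S_3{}^1 * v_1 = 0 * 2 = 0
S_3{}^2 * v_2 = 5 * -5 = -25
S_3{}^3 * v_3 = 10 * -2 = -20
Result = 0 + -25 + -20 = -45

-45


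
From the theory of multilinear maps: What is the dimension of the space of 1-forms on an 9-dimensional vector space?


The dimension of the space of p-forms on an n-dimensional space is C(n, p).
n = 9, p = 1
C(9, 1) = 9! / (1! * 8!) = 9

9


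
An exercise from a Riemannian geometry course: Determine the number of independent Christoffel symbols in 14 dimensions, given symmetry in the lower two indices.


Christoffel symbols Gamma^k_{ij} are symmetric in i,j, so there are d * d(d+1)/2 independent symbols.
d = 14
d(d+1)/2 = 14 * 15 / 2 = 105
Total = 14 * 105 = 1470

1470


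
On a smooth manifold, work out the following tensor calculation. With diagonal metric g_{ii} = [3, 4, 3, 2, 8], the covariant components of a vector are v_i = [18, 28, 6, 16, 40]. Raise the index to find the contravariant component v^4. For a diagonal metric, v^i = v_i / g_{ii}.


To raise an index with a diagonal metric: v^i = v_i / g_{ii}.
For index 4: v_4 = 16, g_{44} = 2
v^4 = 16 / 2 = 8

8


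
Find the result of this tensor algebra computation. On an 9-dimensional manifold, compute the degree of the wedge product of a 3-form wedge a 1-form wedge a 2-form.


The degree of a wedge product is the sum of the degrees of the individual forms.
Degrees: 3, 1, 2
Total degree = 3 + 1 + 2 = 6

6


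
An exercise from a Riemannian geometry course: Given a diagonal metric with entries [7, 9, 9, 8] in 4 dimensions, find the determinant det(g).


For a diagonal metric, the determinant is the product of diagonal entries.
Diagonal entries: 7, 9, 9, 8
det(g) = 7 * 9 * 9 * 8 = 4536

4536


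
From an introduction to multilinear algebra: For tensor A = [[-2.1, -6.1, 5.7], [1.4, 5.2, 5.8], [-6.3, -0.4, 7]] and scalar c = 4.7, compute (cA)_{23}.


Scalar multiplication: (cA)_{ij} = c * A_{ij}.
c = 4.7
A_{23} = 5.8
(cA)_{23} = 4.7 * 5.8 = 27.26

27.26


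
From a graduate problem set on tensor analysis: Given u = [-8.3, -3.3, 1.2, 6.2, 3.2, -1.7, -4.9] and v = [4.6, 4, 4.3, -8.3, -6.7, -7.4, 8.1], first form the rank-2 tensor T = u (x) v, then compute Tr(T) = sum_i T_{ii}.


The outer product gives T_{ij} = u_i v_j.
The trace (contraction) is Tr(T) = sum_i T_{ii} = sum_i u_i v_i.
Diagonal entries:
T_{11} = u_1 * v_1 = -8.3 * 4.6 = -38.18
T_{22} = u_2 * v_2 = -3.3 * 4 = -13.2
T_{33} = u_3 * v_3 = 1.2 * 4.3 = 5.16
T_{44} = u_4 * v_4 = 6.2 * -8.3 = -51.46
T_{55} = u_5 * v_5 = 3.2 * -6.7 = -21.44
T_{66} = u_6 * v_6 = -1.7 * -7.4 = 12.58
T_{77} = u_7 * v_7 = -4.9 * 8.1 = -39.69
Tr(T) = -38.18 + -13.2 + 5.16 + -51.46 + -21.44 + 12.58 + -39.69 = -146.23

-146.23


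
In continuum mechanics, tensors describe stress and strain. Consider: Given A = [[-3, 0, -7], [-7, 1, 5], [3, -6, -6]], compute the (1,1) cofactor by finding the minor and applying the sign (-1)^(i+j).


To find cofactor C_{11}, delete row 1 and column 1.
The resulting 2x2 submatrix is: [[1, 5], [-6, -6]]
Minor M_{11} = 1*-6 - 5*-6
  = -6 - -30 = 24
Sign = (-1)^(1+1) = (-1)^2 = 1
Cofactor C_{11} = 1 * 24 = 24

24


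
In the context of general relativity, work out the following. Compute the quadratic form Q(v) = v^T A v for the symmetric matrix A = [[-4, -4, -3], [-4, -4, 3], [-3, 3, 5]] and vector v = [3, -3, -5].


First compute Av:
(Av)_1 = -4*3 + -4*-3 + -3*-5 = 15
(Av)_2 = -4*3 + -4*-3 + 3*-5 = -15
(Av)_3 = -3*3 + 3*-3 + 5*-5 = -43
Av = [15, -15, -43]
Then v^T (Av) = 3*15 + -3*-15 + -5*-43
= 45 + 45 + 215 = 305

305


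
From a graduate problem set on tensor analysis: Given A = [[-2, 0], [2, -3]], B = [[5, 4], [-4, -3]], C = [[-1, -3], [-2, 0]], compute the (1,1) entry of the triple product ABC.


(ABC)_{11} = sum_m (AB)_{1m} C_{m1}. First compute row 1 of AB.
(AB)_{11} = -2*5 + 0*-4 = -10
(AB)_{12} = -2*4 + 0*-3 = -8
Now contract with column 1 of C:
(AB)_{11} * C_{11} = -10 * -1 = 10
(AB)_{12} * C_{21} = -8 * -2 = 16
(ABC)_{11} = 10 + 16 = 26

26


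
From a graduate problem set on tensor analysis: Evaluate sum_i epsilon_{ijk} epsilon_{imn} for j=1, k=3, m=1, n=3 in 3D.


Using the identity: epsilon_{ijk} epsilon_{imn} = delta_{jm} delta_{kn} - delta_{jn} delta_{km}.
delta_{11} = 1
delta_{33} = 1
delta_{13} = 0
delta_{31} = 0
Result = 1 * 1 - 0 * 0 = 1 - 0 = 1

1


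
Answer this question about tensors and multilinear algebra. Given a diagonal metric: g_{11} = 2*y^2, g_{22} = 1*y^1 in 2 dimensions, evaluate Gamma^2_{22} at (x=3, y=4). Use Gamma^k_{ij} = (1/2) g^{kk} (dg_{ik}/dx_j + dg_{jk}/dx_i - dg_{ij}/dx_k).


For a diagonal metric, Gamma^k_{ij} = (1/2) g^{kk} (dg_{ik}/dx_j + dg_{jk}/dx_i - dg_{ij}/dx_k).
The metric is diagonal, so g_{ab} = 0 for a != b.
At the given point: g_{11} = 32, g_{22} = 4
g^{22} = 1/4
dg_{22}/dx_2 = dg_{22}/dx_2 = 1
dg_{22}/dx_2 = dg_{22}/dx_2 = 1
dg_{22}/dx_2 = dg_{22}/dx_2 = 1
Numerator = 1 + 1 - 1 = 1
Gamma^2_{22} = 1 / (2 * 4) = 1/8

1/8


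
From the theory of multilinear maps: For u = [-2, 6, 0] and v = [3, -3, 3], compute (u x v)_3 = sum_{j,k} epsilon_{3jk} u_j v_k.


(u x v)_3 = sum_{j,k} epsilon_{3jk} u_j v_k. Only permutations of (1,2,3) contribute; the two non-zero terms are:
eps_{312} u_1 v_2 = 1 * -2 * -3 = 6
eps_{321} u_2 v_1 = -1 * 6 * 3 = -18
(u x v)_3 = -12

-12


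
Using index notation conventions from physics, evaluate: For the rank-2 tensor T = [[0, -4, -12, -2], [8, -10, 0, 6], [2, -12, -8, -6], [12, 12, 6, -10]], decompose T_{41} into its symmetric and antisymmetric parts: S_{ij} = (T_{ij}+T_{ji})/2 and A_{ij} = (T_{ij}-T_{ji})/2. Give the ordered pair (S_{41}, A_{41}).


T_{41} = 12
T_{14} = -2
S_{41} = (12 + -2)/2 = 10/2 = 5
A_{41} = (12 - -2)/2 = 14/2 = 7
Check: S + A = 5 + 7 = 12 = T_{41}.

(5, 7)


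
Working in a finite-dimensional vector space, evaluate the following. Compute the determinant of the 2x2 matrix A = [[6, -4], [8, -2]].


For a 2x2 matrix [[a, b], [c, d]], det = a*d - b*c.
a = 6, b = -4, c = 8, d = -2
a*d = 6 * -2 = -12
b*c = -4 * 8 = -32
det = -12 - -32 = 20

20


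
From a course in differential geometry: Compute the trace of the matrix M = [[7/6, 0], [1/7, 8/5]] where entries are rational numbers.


The trace is the sum of diagonal entries.
Diagonal: M[1,1] = 7/6, M[2,2] = 8/5
Tr(M) = 7/6 + 8/5
Computing step by step:
After adding M[1,1]: 7/6
After adding M[2,2]: 83/30
Tr(M) = 83/30

83/30


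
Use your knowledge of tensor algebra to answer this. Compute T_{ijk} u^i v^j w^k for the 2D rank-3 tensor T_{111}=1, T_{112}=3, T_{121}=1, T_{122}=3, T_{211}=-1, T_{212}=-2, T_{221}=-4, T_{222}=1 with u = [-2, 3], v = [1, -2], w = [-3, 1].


S = sum over i,j,k of T_{ijk} u_i v_j w_k. Expanding all 8 terms:
T_{111}*u_1*v_1*w_1 = 1*-2*1*-3 = 6  (running total: 6)
T_{112}*u_1*v_1*w_2 = 3*-2*1*1 = -6  (running total: 0)
T_{121}*u_1*v_2*w_1 = 1*-2*-2*-3 = -12  (running total: -12)
T_{122}*u_1*v_2*w_2 = 3*-2*-2*1 = 12  (running total: 0)
T_{211}*u_2*v_1*w_1 = -1*3*1*-3 = 9  (running total: 9)
T_{212}*u_2*v_1*w_2 = -2*3*1*1 = -6  (running total: 3)
T_{221}*u_2*v_2*w_1 = -4*3*-2*-3 = -72  (running total: -69)
T_{222}*u_2*v_2*w_2 = 1*3*-2*1 = -6  (running total: -75)
S = -75

-75


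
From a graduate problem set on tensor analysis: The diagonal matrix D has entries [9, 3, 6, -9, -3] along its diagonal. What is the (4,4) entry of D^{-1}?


For a diagonal matrix, the inverse has entries (D^{-1})_{ii} = 1/d_{ii}.
The diagonal entries are: d_{11} = 9, d_{22} = 3, d_{33} = 6, d_{44} = -9, d_{55} = -3
We need (D^{-1})_{44} = 1/d_{44} = 1/-9 = -1/9

-1/9


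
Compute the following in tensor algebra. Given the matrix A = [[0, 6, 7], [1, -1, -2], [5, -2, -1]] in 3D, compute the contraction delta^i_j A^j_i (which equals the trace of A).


The contraction (trace) of a rank-2 tensor is the sum of its diagonal elements.
Diagonal entries: A[1,1] = 0, A[2,2] = -1, A[3,3] = -1
Tr(A) = 0 + -1 + -1 = -2

-2


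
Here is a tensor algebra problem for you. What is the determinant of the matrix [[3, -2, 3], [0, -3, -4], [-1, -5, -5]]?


Expanding along the first row, det(A) = a11*M_11 - a12*M_12 + a13*M_13, where M_1j is the (1,j) minor.
Minor M_11 = -3*-5 - -4*-5 = -5
Minor M_12 = 0*-5 - -4*-1 = -4
Minor M_13 = 0*-5 - -3*-1 = -3
det = 3*(-5) - -2*(-4) + 3*(-3)
    = -15 - 8 + -9
    = -32

-32


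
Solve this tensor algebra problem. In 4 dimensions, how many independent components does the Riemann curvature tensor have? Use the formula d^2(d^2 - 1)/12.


The Riemann tensor in d dimensions has d^2(d^2 - 1)/12 independent components.
d = 4, so d^2 = 16
d^2 - 1 = 15
d^2(d^2 - 1) = 16 * 15 = 240
Divide by 12: 240 / 12 = 20

20


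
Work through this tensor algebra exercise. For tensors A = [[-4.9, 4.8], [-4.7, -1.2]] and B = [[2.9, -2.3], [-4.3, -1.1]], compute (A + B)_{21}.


Tensor addition is component-wise: (A + B)_{ij} = A_{ij} + B_{ij}.
A_{21} = -4.7
B_{21} = -4.3
(A + B)_{21} = -4.7 + -4.3 = -9

-9


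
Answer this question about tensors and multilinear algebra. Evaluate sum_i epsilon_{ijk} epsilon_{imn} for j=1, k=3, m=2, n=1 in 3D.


Using the identity: epsilon_{ijk} epsilon_{imn} = delta_{jm} delta_{kn} - delta_{jn} delta_{km}.
delta_{12} = 0
delta_{31} = 0
delta_{11} = 1
delta_{32} = 0
Result = 0 * 0 - 1 * 0 = 0 - 0 = 0

0


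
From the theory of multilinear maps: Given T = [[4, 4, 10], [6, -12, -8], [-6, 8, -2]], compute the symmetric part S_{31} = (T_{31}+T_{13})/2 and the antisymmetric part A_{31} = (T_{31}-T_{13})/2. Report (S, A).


T_{31} = -6
T_{13} = 10
S_{31} = (-6 + 10)/2 = 4/2 = 2
A_{31} = (-6 - 10)/2 = -16/2 = -8
Check: S + A = 2 + -8 = -6 = T_{31}.

(2, -8)


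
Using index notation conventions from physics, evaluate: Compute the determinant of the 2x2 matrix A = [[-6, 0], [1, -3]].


For a 2x2 matrix [[a, b], [c, d]], det = a*d - b*c.
a = -6, b = 0, c = 1, d = -3
a*d = -6 * -3 = 18
b*c = 0 * 1 = 0
det = 18 - 0 = 18

18


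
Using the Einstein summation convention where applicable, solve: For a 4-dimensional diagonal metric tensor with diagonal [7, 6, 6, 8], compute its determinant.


For a diagonal metric, the determinant is the product of diagonal entries.
Diagonal entries: 7, 6, 6, 8
det(g) = 7 * 6 * 6 * 8 = 2016

2016


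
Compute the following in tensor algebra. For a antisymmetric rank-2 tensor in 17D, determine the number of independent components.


A antisymmetric rank-2 tensor in d dimensions has d(d-1)/2 independent components.
d = 17
d(d-1)/2 = 17 * 16 / 2 = 272 / 2 = 136

136


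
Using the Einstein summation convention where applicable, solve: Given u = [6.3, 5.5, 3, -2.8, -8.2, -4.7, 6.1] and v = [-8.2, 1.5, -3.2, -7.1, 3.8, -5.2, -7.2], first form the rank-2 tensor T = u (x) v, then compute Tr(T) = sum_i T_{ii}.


The outer product gives T_{ij} = u_i v_j.
The trace (contraction) is Tr(T) = sum_i T_{ii} = sum_i u_i v_i.
Diagonal entries:
T_{11} = u_1 * v_1 = 6.3 * -8.2 = -51.66
T_{22} = u_2 * v_2 = 5.5 * 1.5 = 8.25
T_{33} = u_3 * v_3 = 3 * -3.2 = -9.6
T_{44} = u_4 * v_4 = -2.8 * -7.1 = 19.88
T_{55} = u_5 * v_5 = -8.2 * 3.8 = -31.16
T_{66} = u_6 * v_6 = -4.7 * -5.2 = 24.44
T_{77} = u_7 * v_7 = 6.1 * -7.2 = -43.92
Tr(T) = -51.66 + 8.25 + -9.6 + 19.88 + -31.16 + 24.44 + -43.92 = -83.77

-83.77


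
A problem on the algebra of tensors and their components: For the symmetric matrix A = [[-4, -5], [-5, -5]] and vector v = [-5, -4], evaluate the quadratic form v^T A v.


First compute Av:
(Av)_1 = -4*-5 + -5*-4 = 40
(Av)_2 = -5*-5 + -5*-4 = 45
Av = [40, 45]
Then v^T (Av) = -5*40 + -4*45
= -200 + -180 = -380

-380


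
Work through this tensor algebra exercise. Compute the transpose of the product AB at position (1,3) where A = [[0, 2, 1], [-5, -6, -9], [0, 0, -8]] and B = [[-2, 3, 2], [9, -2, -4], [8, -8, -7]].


(AB)^T_{ij} = (AB)_{ji} = sum_k A_{jk} B_{ki}.
For i=1, j=3 we need (AB)_{31}:
A_{31} * B_{11} = 0 * -2 = 0
A_{32} * B_{21} = 0 * 9 = 0
A_{33} * B_{31} = -8 * 8 = -64
Sum = 0 + 0 + -64 = -64

-64


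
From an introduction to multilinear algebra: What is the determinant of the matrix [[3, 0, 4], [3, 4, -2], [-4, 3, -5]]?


Expanding along the first row, det(A) = a11*M_11 - a12*M_12 + a13*M_13, where M_1j is the (1,j) minor.
Minor M_11 = 4*-5 - -2*3 = -14
Minor M_12 = 3*-5 - -2*-4 = -23
Minor M_13 = 3*3 - 4*-4 = 25
det = 3*(-14) - 0*(-23) + 4*(25)
    = -42 - 0 + 100
    = 58

58


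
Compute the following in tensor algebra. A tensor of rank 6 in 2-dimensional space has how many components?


The number of components of a rank-r tensor in d dimensions is d^r.
Here d = 2 and r = 6.
2^6 = 64

64


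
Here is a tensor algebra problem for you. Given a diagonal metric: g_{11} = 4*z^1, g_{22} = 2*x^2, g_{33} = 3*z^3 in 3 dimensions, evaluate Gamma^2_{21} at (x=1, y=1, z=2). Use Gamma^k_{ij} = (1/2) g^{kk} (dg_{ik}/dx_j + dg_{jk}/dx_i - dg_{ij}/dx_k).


For a diagonal metric, Gamma^k_{ij} = (1/2) g^{kk} (dg_{ik}/dx_j + dg_{jk}/dx_i - dg_{ij}/dx_k).
The metric is diagonal, so g_{ab} = 0 for a != b.
At the given point: g_{11} = 8, g_{22} = 2, g_{33} = 24
g^{22} = 1/2
dg_{22}/dx_1 = dg_{22}/dx_1 = 4
dg_{12}/dx_2 = 0 (off-diagonal)
dg_{21}/dx_2 = 0 (off-diagonal)
Numerator = 4 + 0 - 0 = 4
Gamma^2_{21} = 4 / (2 * 2) = 1

1


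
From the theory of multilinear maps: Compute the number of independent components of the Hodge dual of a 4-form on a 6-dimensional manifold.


The Hodge dual of a p-form on an n-dimensional manifold is an (n-p)-form.
n = 6, p = 4, so dual degree = 6 - 4 = 2
The number of components is C(n, n-p) = C(6, 2) = 15

15


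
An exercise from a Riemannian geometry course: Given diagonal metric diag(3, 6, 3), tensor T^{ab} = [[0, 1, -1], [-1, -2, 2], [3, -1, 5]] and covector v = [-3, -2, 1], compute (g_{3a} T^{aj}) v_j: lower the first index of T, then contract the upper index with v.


Step 1: lower the first index. For a diagonal metric, g_{ia} T^{aj} = g_{ii} T^{ij} (no sum on i).
g_{33} = 3
S_3{}^1 = 3 * T^{31} = 3 * 3 = 9
S_3{}^2 = 3 * T^{32} = 3 * -1 = -3
S_3{}^3 = 3 * T^{33} = 3 * 5 = 15
Step 2: contract S_3{}^j with v_j.
S_3{}^1 * v_1 = 9 * -3 = -27
S_3{}^2 * v_2 = -3 * -2 = 6
S_3{}^3 * v_3 = 15 * 1 = 15
Result = -27 + 6 + 15 = -6

-6


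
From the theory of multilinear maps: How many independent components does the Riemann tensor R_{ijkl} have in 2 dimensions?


The Riemann tensor in d dimensions has d^2(d^2 - 1)/12 independent components.
d = 2, so d^2 = 4
d^2 - 1 = 3
d^2(d^2 - 1) = 4 * 3 = 12
Divide by 12: 12 / 12 = 1

1


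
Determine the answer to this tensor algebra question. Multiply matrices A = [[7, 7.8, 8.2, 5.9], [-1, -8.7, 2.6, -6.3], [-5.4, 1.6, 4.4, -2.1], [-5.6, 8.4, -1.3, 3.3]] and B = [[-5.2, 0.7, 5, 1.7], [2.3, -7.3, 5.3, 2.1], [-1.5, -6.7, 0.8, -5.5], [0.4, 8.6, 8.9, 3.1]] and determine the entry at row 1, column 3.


(AB)_{ij} = sum_k A_{ik} B_{kj}.
For i=1, j=3:
A_{11} * B_{13} = 7 * 5 = 35
A_{12} * B_{23} = 7.8 * 5.3 = 41.34
A_{13} * B_{33} = 8.2 * 0.8 = 6.56
A_{14} * B_{43} = 5.9 * 8.9 = 52.51
Sum = 35 + 41.34 + 6.56 + 52.51 = 135.41

135.41


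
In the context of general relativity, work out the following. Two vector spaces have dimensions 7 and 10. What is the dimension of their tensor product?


The dimension of a tensor product is the product of dimensions.
dim(V) = 7, dim(W) = 10
dim(V (x) W) = 7 * 10 = 70

70


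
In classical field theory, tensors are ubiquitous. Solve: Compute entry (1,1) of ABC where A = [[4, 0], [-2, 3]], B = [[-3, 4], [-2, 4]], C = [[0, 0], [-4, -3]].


(ABC)_{11} = sum_m (AB)_{1m} C_{m1}. First compute row 1 of AB.
(AB)_{11} = 4*-3 + 0*-2 = -12
(AB)_{12} = 4*4 + 0*4 = 16
Now contract with column 1 of C:
(AB)_{11} * C_{11} = -12 * 0 = 0
(AB)_{12} * C_{21} = 16 * -4 = -64
(ABC)_{11} = 0 + -64 = -64

-64


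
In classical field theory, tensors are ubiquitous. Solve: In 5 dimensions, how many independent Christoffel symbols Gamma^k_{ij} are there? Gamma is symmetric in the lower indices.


Christoffel symbols Gamma^k_{ij} are symmetric in i,j, so there are d * d(d+1)/2 independent symbols.
d = 5
d(d+1)/2 = 5 * 6 / 2 = 15
Total = 5 * 15 = 75

75


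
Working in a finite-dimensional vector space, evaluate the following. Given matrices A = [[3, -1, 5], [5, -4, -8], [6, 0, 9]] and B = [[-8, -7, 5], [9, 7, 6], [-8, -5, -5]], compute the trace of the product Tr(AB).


Tr(AB) = sum_i (AB)_{ii} where (AB)_{ii} = sum_k A_{ik} B_{ki}.
(AB)_{11} = 3*-8 + -1*9 + 5*-8 = -73
(AB)_{22} = 5*-7 + -4*7 + -8*-5 = -23
(AB)_{33} = 6*5 + 0*6 + 9*-5 = -15
Tr(AB) = -73 + -23 + -15 = -111

-111


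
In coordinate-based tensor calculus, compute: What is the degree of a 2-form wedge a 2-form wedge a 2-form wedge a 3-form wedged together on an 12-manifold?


The degree of a wedge product is the sum of the degrees of the individual forms.
Degrees: 2, 2, 2, 3
Total degree = 2 + 2 + 2 + 3 = 9

9


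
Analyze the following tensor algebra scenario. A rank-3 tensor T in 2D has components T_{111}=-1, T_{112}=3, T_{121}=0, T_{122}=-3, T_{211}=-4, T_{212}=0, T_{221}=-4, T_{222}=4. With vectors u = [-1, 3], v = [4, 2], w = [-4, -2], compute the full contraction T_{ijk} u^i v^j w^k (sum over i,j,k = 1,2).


S = sum over i,j,k of T_{ijk} u_i v_j w_k. Expanding all 8 terms:
T_{111}*u_1*v_1*w_1 = -1*-1*4*-4 = -16  (running total: -16)
T_{112}*u_1*v_1*w_2 = 3*-1*4*-2 = 24  (running total: 8)
T_{121}*u_1*v_2*w_1 = 0*-1*2*-4 = 0  (running total: 8)
T_{122}*u_1*v_2*w_2 = -3*-1*2*-2 = -12  (running total: -4)
T_{211}*u_2*v_1*w_1 = -4*3*4*-4 = 192  (running total: 188)
T_{212}*u_2*v_1*w_2 = 0*3*4*-2 = 0  (running total: 188)
T_{221}*u_2*v_2*w_1 = -4*3*2*-4 = 96  (running total: 284)
T_{222}*u_2*v_2*w_2 = 4*3*2*-2 = -48  (running total: 236)
S = 236

236


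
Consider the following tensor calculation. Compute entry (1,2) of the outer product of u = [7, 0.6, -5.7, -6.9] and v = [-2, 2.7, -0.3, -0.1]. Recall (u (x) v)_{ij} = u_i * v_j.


The outer product entry T_{ij} = u_i * v_j.
We need i=1, j=2.
u_1 = 7, v_2 = 2.7
T_{1,2} = 7 * 2.7 = 18.9

18.9


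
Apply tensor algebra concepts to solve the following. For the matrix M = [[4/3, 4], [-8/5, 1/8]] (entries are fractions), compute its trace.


The trace is the sum of diagonal entries.
Diagonal: M[1,1] = 4/3, M[2,2] = 1/8
Tr(M) = 4/3 + 1/8
Computing step by step:
After adding M[1,1]: 4/3
After adding M[2,2]: 35/24
Tr(M) = 35/24

35/24


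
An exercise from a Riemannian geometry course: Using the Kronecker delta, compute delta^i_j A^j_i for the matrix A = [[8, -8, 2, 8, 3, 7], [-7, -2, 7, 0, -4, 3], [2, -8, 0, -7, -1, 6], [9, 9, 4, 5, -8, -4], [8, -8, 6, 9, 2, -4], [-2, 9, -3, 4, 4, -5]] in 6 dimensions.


The contraction (trace) of a rank-2 tensor is the sum of its diagonal elements.
Diagonal entries: A[1,1] = 8, A[2,2] = -2, A[3,3] = 0, A[4,4] = 5, A[5,5] = 2, A[6,6] = -5
Tr(A) = 8 + -2 + 0 + 5 + 2 + -5 = 8

8


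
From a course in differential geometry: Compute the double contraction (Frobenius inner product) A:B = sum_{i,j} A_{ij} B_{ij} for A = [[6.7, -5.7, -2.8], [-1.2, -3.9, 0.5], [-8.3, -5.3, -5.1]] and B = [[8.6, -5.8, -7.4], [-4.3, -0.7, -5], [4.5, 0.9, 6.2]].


A:B = sum over all i,j of A_{ij} * B_{ij}.
Row 1: 6.7*8.6=57.62, -5.7*-5.8=33.06, -2.8*-7.4=20.72 => row sum = 111.4
Row 2: -1.2*-4.3=5.16, -3.9*-0.7=2.73, 0.5*-5=-2.5 => row sum = 5.39
Row 3: -8.3*4.5=-37.35, -5.3*0.9=-4.77, -5.1*6.2=-31.62 => row sum = -73.74
Total = 111.4 + 5.39 + -73.74 = 43.05

43.05


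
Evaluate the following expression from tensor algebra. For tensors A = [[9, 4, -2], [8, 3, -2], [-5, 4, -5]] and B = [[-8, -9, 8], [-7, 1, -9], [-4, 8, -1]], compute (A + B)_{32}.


Tensor addition is component-wise: (A + B)_{ij} = A_{ij} + B_{ij}.
A_{32} = 4
B_{32} = 8
(A + B)_{32} = 4 + 8 = 12

12


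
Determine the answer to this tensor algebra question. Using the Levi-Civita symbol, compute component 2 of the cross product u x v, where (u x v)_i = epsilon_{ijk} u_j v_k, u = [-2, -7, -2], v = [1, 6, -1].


(u x v)_2 = sum_{j,k} epsilon_{2jk} u_j v_k. Only permutations of (1,2,3) contribute; the two non-zero terms are:
eps_{213} u_1 v_3 = -1 * -2 * -1 = -2
eps_{231} u_3 v_1 = 1 * -2 * 1 = -2
(u x v)_2 = -4

-4


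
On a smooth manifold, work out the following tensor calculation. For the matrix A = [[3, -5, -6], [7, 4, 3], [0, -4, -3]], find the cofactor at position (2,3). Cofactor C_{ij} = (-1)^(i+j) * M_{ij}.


To find cofactor C_{23}, delete row 2 and column 3.
The resulting 2x2 submatrix is: [[3, -5], [0, -4]]
Minor M_{23} = 3*-4 - -5*0
  = -12 - 0 = -12
Sign = (-1)^(2+3) = (-1)^5 = -1
Cofactor C_{23} = -1 * -12 = 12

12


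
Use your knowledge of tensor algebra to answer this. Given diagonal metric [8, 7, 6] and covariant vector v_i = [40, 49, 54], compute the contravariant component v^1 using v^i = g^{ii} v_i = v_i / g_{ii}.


To raise an index with a diagonal metric: v^i = v_i / g_{ii}.
For index 1: v_1 = 40, g_{11} = 8
v^1 = 40 / 8 = 5

5


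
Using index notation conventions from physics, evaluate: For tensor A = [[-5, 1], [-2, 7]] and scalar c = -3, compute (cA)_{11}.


Scalar multiplication: (cA)_{ij} = c * A_{ij}.
c = -3
A_{11} = -5
(cA)_{11} = -3 * -5 = 15

15


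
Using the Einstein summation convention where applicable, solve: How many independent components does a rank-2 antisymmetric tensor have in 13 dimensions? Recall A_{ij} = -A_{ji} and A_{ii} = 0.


An antisymmetric rank-2 tensor satisfies A_{ij} = -A_{ji}, so diagonal entries are zero.
The independent components are the upper-triangular entries: C(n, 2) = n(n-1)/2.
n = 13
C(13, 2) = 13 * 12 / 2 = 156 / 2 = 78

78


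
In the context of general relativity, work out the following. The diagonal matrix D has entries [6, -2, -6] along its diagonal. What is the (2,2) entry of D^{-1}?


For a diagonal matrix, the inverse has entries (D^{-1})_{ii} = 1/d_{ii}.
The diagonal entries are: d_{11} = 6, d_{22} = -2, d_{33} = -6
We need (D^{-1})_{22} = 1/d_{22} = 1/-2 = -1/2

-1/2


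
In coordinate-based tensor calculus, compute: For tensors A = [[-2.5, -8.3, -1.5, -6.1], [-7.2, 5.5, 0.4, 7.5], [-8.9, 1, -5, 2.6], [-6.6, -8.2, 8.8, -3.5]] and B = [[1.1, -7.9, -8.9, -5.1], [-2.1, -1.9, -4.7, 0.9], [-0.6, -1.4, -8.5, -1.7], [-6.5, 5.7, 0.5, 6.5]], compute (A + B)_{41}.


Tensor addition is component-wise: (A + B)_{ij} = A_{ij} + B_{ij}.
A_{41} = -6.6
B_{41} = -6.5
(A + B)_{41} = -6.6 + -6.5 = -13.1

-13.1


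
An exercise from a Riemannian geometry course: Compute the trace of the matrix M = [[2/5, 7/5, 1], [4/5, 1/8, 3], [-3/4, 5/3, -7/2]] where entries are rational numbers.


The trace is the sum of diagonal entries.
Diagonal: M[1,1] = 2/5, M[2,2] = 1/8, M[3,3] = -7/2
Tr(M) = 2/5 + 1/8 + -7/2
Computing step by step:
After adding M[1,1]: 2/5
After adding M[2,2]: 21/40
After adding M[3,3]: -119/40
Tr(M) = -119/40

-119/40


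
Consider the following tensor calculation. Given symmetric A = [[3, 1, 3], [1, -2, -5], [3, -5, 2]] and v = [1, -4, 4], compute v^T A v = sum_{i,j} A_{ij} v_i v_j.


First compute Av:
(Av)_1 = 3*1 + 1*-4 + 3*4 = 11
(Av)_2 = 1*1 + -2*-4 + -5*4 = -11
(Av)_3 = 3*1 + -5*-4 + 2*4 = 31
Av = [11, -11, 31]
Then v^T (Av) = 1*11 + -4*-11 + 4*31
= 11 + 44 + 124 = 179

179


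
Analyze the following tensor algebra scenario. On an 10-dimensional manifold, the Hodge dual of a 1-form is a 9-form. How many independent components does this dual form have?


The Hodge dual of a p-form on an n-dimensional manifold is an (n-p)-form.
n = 10, p = 1, so dual degree = 10 - 1 = 9
The number of components is C(n, n-p) = C(10, 9) = 10

10


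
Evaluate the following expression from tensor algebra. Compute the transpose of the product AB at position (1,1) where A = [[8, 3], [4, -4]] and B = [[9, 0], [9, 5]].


(AB)^T_{ij} = (AB)_{ji} = sum_k A_{jk} B_{ki}.
For i=1, j=1 we need (AB)_{11}:
A_{11} * B_{11} = 8 * 9 = 72
A_{12} * B_{21} = 3 * 9 = 27
Sum = 72 + 27 = 99

99


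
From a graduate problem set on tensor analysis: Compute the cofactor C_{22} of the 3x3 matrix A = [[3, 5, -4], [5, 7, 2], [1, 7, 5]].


To find cofactor C_{22}, delete row 2 and column 2.
The resulting 2x2 submatrix is: [[3, -4], [1, 5]]
Minor M_{22} = 3*5 - -4*1
  = 15 - -4 = 19
Sign = (-1)^(2+2) = (-1)^4 = 1
Cofactor C_{22} = 1 * 19 = 19

19


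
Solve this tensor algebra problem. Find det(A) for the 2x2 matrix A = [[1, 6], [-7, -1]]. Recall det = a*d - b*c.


For a 2x2 matrix [[a, b], [c, d]], det = a*d - b*c.
a = 1, b = 6, c = -7, d = -1
a*d = 1 * -1 = -1
b*c = 6 * -7 = -42
det = -1 - -42 = 41

41


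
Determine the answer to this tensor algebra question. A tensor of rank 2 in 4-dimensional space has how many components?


The number of components of a rank-r tensor in d dimensions is d^r.
Here d = 4 and r = 2.
4^2 = 16

16


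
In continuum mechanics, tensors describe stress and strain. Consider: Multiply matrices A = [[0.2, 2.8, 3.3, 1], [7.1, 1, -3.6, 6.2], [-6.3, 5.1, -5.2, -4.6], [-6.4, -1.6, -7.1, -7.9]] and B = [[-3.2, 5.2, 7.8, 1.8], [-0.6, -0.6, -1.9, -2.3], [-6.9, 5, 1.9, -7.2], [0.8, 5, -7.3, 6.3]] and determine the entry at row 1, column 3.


(AB)_{ij} = sum_k A_{ik} B_{kj}.
For i=1, j=3:
A_{11} * B_{13} = 0.2 * 7.8 = 1.56
A_{12} * B_{23} = 2.8 * -1.9 = -5.32
A_{13} * B_{33} = 3.3 * 1.9 = 6.27
A_{14} * B_{43} = 1 * -7.3 = -7.3
Sum = 1.56 + -5.32 + 6.27 + -7.3 = -4.79

-4.79


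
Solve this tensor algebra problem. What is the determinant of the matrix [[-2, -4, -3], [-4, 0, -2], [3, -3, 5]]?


Expanding along the first row, det(A) = a11*M_11 - a12*M_12 + a13*M_13, where M_1j is the (1,j) minor.
Minor M_11 = 0*5 - -2*-3 = -6
Minor M_12 = -4*5 - -2*3 = -14
Minor M_13 = -4*-3 - 0*3 = 12
det = -2*(-6) - -4*(-14) + -3*(12)
    = 12 - 56 + -36
    = -80

-80


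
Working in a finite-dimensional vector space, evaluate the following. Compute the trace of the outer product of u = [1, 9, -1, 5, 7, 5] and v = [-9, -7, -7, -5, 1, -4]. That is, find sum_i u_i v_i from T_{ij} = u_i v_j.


The outer product gives T_{ij} = u_i v_j.
The trace (contraction) is Tr(T) = sum_i T_{ii} = sum_i u_i v_i.
Diagonal entries:
T_{11} = u_1 * v_1 = 1 * -9 = -9
T_{22} = u_2 * v_2 = 9 * -7 = -63
T_{33} = u_3 * v_3 = -1 * -7 = 7
T_{44} = u_4 * v_4 = 5 * -5 = -25
T_{55} = u_5 * v_5 = 7 * 1 = 7
T_{66} = u_6 * v_6 = 5 * -4 = -20
Tr(T) = -9 + -63 + 7 + -25 + 7 + -20 = -103

-103


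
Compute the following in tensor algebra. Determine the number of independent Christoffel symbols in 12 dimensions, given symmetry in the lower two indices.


Christoffel symbols Gamma^k_{ij} are symmetric in i,j, so there are d * d(d+1)/2 independent symbols.
d = 12
d(d+1)/2 = 12 * 13 / 2 = 78
Total = 12 * 78 = 936

936


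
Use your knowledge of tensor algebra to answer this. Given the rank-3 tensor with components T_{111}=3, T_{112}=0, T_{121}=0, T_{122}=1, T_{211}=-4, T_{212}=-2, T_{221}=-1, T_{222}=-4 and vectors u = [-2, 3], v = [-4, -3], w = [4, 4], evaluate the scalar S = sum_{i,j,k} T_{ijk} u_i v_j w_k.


S = sum over i,j,k of T_{ijk} u_i v_j w_k. Expanding all 8 terms:
T_{111}*u_1*v_1*w_1 = 3*-2*-4*4 = 96  (running total: 96)
T_{112}*u_1*v_1*w_2 = 0*-2*-4*4 = 0  (running total: 96)
T_{121}*u_1*v_2*w_1 = 0*-2*-3*4 = 0  (running total: 96)
T_{122}*u_1*v_2*w_2 = 1*-2*-3*4 = 24  (running total: 120)
T_{211}*u_2*v_1*w_1 = -4*3*-4*4 = 192  (running total: 312)
T_{212}*u_2*v_1*w_2 = -2*3*-4*4 = 96  (running total: 408)
T_{221}*u_2*v_2*w_1 = -1*3*-3*4 = 36  (running total: 444)
T_{222}*u_2*v_2*w_2 = -4*3*-3*4 = 144  (running total: 588)
S = 588

588


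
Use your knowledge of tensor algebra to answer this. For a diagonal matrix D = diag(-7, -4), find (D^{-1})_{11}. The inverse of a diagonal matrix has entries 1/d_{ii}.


For a diagonal matrix, the inverse has entries (D^{-1})_{ii} = 1/d_{ii}.
The diagonal entries are: d_{11} = -7, d_{22} = -4
We need (D^{-1})_{11} = 1/d_{11} = 1/-7 = -1/7

-1/7


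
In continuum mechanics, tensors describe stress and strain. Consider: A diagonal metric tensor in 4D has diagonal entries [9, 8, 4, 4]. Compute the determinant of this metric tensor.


For a diagonal metric, the determinant is the product of diagonal entries.
Diagonal entries: 9, 8, 4, 4
det(g) = 9 * 8 * 4 * 4 = 1152

1152


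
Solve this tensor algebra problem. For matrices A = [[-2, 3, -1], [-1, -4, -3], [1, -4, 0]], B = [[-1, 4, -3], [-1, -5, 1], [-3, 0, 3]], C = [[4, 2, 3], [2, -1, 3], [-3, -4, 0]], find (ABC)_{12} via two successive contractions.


(ABC)_{12} = sum_m (AB)_{1m} C_{m2}. First compute row 1 of AB.
(AB)_{11} = -2*-1 + 3*-1 + -1*-3 = 2
(AB)_{12} = -2*4 + 3*-5 + -1*0 = -23
(AB)_{13} = -2*-3 + 3*1 + -1*3 = 6
Now contract with column 2 of C:
(AB)_{11} * C_{12} = 2 * 2 = 4
(AB)_{12} * C_{22} = -23 * -1 = 23
(AB)_{13} * C_{32} = 6 * -4 = -24
(ABC)_{12} = 4 + 23 + -24 = 3

3


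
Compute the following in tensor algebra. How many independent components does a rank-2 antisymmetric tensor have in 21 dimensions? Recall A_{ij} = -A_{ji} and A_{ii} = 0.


An antisymmetric rank-2 tensor satisfies A_{ij} = -A_{ji}, so diagonal entries are zero.
The independent components are the upper-triangular entries: C(n, 2) = n(n-1)/2.
n = 21
C(21, 2) = 21 * 20 / 2 = 420 / 2 = 210

210


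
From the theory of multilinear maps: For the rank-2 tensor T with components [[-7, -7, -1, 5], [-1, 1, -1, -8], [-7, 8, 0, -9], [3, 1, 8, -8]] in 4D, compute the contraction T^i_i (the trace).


The contraction (trace) of a rank-2 tensor is the sum of its diagonal elements.
Diagonal entries: A[1,1] = -7, A[2,2] = 1, A[3,3] = 0, A[4,4] = -8
Tr(A) = -7 + 1 + 0 + -8 = -14

-14


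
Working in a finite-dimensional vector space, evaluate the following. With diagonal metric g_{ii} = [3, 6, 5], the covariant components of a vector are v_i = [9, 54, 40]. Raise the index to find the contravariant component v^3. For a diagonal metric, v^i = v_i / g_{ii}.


To raise an index with a diagonal metric: v^i = v_i / g_{ii}.
For index 3: v_3 = 40, g_{33} = 5
v^3 = 40 / 5 = 8

8


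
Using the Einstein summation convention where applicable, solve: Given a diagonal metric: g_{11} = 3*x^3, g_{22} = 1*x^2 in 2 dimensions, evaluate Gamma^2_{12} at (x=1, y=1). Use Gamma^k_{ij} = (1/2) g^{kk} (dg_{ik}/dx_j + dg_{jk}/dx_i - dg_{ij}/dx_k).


For a diagonal metric, Gamma^k_{ij} = (1/2) g^{kk} (dg_{ik}/dx_j + dg_{jk}/dx_i - dg_{ij}/dx_k).
The metric is diagonal, so g_{ab} = 0 for a != b.
At the given point: g_{11} = 3, g_{22} = 1
g^{22} = 1/1
dg_{12}/dx_2 = 0 (off-diagonal)
dg_{22}/dx_1 = dg_{22}/dx_1 = 2
dg_{12}/dx_2 = 0 (off-diagonal)
Numerator = 0 + 2 - 0 = 2
Gamma^2_{12} = 2 / (2 * 1) = 1

1


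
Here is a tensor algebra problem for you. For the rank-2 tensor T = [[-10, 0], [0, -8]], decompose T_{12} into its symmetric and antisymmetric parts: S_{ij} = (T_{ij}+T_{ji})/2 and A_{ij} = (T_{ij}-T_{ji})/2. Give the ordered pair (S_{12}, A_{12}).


T_{12} = 0
T_{21} = 0
S_{12} = (0 + 0)/2 = 0/2 = 0
A_{12} = (0 - 0)/2 = 0/2 = 0
Check: S + A = 0 + 0 = 0 = T_{12}.

(0, 0)


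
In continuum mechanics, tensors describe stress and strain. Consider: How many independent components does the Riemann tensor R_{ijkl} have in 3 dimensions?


The Riemann tensor in d dimensions has d^2(d^2 - 1)/12 independent components.
d = 3, so d^2 = 9
d^2 - 1 = 8
d^2(d^2 - 1) = 9 * 8 = 72
Divide by 12: 72 / 12 = 6

6


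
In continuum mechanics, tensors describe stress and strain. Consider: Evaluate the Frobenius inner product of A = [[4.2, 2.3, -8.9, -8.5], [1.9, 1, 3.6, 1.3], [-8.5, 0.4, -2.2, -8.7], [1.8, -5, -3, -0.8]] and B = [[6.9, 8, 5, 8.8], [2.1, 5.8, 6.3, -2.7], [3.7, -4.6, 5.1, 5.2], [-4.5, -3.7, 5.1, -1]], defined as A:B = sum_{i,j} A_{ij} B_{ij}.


A:B = sum over all i,j of A_{ij} * B_{ij}.
Row 1: 4.2*6.9=28.98, 2.3*8=18.4, -8.9*5=-44.5, -8.5*8.8=-74.8 => row sum = -71.92
Row 2: 1.9*2.1=3.99, 1*5.8=5.8, 3.6*6.3=22.68, 1.3*-2.7=-3.51 => row sum = 28.96
Row 3: -8.5*3.7=-31.45, 0.4*-4.6=-1.84, -2.2*5.1=-11.22, -8.7*5.2=-45.24 => row sum = -89.75
Row 4: 1.8*-4.5=-8.1, -5*-3.7=18.5, -3*5.1=-15.3, -0.8*-1=0.8 => row sum = -4.1
Total = -71.92 + 28.96 + -89.75 + -4.1 = -136.81

-136.81


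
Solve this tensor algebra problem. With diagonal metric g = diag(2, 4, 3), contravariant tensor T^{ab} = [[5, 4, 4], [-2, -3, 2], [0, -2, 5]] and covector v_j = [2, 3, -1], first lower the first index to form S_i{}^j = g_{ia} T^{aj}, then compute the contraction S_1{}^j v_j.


Step 1: lower the first index. For a diagonal metric, g_{ia} T^{aj} = g_{ii} T^{ij} (no sum on i).
g_{11} = 2
S_1{}^1 = 2 * T^{11} = 2 * 5 = 10
S_1{}^2 = 2 * T^{12} = 2 * 4 = 8
S_1{}^3 = 2 * T^{13} = 2 * 4 = 8
Step 2: contract S_1{}^j with v_j.
S_1{}^1 * v_1 = 10 * 2 = 20
S_1{}^2 * v_2 = 8 * 3 = 24
S_1{}^3 * v_3 = 8 * -1 = -8
Result = 20 + 24 + -8 = 36

36


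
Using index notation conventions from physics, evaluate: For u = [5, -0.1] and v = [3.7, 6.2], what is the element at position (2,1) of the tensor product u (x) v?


The outer product entry T_{ij} = u_i * v_j.
We need i=2, j=1.
u_2 = -0.1, v_1 = 3.7
T_{2,1} = -0.1 * 3.7 = -0.37

-0.37


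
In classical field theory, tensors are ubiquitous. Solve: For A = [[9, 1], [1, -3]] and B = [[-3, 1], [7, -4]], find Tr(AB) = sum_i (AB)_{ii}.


Tr(AB) = sum_i (AB)_{ii} where (AB)_{ii} = sum_k A_{ik} B_{ki}.
(AB)_{11} = 9*-3 + 1*7 = -20
(AB)_{22} = 1*1 + -3*-4 = 13
Tr(AB) = -20 + 13 = -7

-7


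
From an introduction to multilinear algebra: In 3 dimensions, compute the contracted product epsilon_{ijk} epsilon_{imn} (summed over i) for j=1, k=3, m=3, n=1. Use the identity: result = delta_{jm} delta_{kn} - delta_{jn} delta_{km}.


Using the identity: epsilon_{ijk} epsilon_{imn} = delta_{jm} delta_{kn} - delta_{jn} delta_{km}.
delta_{13} = 0
delta_{31} = 0
delta_{11} = 1
delta_{33} = 1
Result = 0 * 0 - 1 * 1 = 0 - 1 = -1

-1


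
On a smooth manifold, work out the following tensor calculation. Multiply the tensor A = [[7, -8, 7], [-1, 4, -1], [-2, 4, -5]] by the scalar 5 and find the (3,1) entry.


Scalar multiplication: (cA)_{ij} = c * A_{ij}.
c = 5
A_{31} = -2
(cA)_{31} = 5 * -2 = -10

-10


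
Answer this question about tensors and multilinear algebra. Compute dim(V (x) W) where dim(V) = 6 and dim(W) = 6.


The dimension of a tensor product is the product of dimensions.
dim(V) = 6, dim(W) = 6
dim(V (x) W) = 6 * 6 = 36

36


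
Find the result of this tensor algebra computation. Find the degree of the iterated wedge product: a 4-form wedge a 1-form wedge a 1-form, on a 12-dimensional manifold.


The degree of a wedge product is the sum of the degrees of the individual forms.
Degrees: 4, 1, 1
Total degree = 4 + 1 + 1 = 6

6


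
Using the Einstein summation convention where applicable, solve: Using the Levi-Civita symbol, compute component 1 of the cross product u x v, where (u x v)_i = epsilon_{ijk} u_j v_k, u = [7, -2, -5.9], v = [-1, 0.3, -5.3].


(u x v)_1 = sum_{j,k} epsilon_{1jk} u_j v_k. Only permutations of (1,2,3) contribute; the two non-zero terms are:
eps_{123} u_2 v_3 = 1 * -2 * -5.3 = 10.6
eps_{132} u_3 v_2 = -1 * -5.9 * 0.3 = 1.77
(u x v)_1 = 12.37

12.37


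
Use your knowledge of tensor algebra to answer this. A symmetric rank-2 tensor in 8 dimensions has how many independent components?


A symmetric rank-2 tensor in d dimensions has d(d+1)/2 independent components.
d = 8
d(d+1)/2 = 8 * 9 / 2 = 72 / 2 = 36

36


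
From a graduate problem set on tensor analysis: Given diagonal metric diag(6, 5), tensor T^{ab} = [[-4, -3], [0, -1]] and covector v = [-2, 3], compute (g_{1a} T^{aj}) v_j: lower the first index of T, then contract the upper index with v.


Step 1: lower the first index. For a diagonal metric, g_{ia} T^{aj} = g_{ii} T^{ij} (no sum on i).
g_{11} = 6
S_1{}^1 = 6 * T^{11} = 6 * -4 = -24
S_1{}^2 = 6 * T^{12} = 6 * -3 = -18
Step 2: contract S_1{}^j with v_j.
S_1{}^1 * v_1 = -24 * -2 = 48
S_1{}^2 * v_2 = -18 * 3 = -54
Result = 48 + -54 = -6

-6


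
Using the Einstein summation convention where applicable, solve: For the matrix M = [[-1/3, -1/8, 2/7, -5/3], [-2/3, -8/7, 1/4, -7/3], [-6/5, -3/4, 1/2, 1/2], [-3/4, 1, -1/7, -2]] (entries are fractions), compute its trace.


The trace is the sum of diagonal entries.
Diagonal: M[1,1] = -1/3, M[2,2] = -8/7, M[3,3] = 1/2, M[4,4] = -2
Tr(M) = -1/3 + -8/7 + 1/2 + -2
Computing step by step:
After adding M[1,1]: -1/3
After adding M[2,2]: -31/21
After adding M[3,3]: -41/42
After adding M[4,4]: -125/42
Tr(M) = -125/42

-125/42
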